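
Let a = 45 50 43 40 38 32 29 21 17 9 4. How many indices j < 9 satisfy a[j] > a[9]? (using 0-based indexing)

9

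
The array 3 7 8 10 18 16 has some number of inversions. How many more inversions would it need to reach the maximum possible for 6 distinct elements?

14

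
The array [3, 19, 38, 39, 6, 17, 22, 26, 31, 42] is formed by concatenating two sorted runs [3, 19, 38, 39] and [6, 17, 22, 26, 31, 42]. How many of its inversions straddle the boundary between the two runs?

Count, for every r in R, how many entries of L exceed r:
r = 6: 19, 38, 39 → 3
r = 17: 19, 38, 39 → 3
r = 22: 38, 39 → 2
r = 26: 38, 39 → 2
r = 31: 38, 39 → 2
r = 42: none → 0
Cross-inversions: 3 + 3 + 2 + 2 + 2 + 0 = 12

12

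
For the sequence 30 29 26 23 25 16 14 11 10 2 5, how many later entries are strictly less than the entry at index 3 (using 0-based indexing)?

6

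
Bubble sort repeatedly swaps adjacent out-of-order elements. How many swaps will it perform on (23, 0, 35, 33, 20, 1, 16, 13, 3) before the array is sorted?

24 adjacent swaps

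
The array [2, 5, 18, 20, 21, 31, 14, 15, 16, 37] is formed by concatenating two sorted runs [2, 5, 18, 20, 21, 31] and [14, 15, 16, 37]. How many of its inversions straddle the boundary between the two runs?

Split inversions: 12

Count, for every r in R, how many entries of L exceed r:
r = 14: 18, 20, 21, 31 → 4
r = 15: 18, 20, 21, 31 → 4
r = 16: 18, 20, 21, 31 → 4
r = 37: none → 0
Cross-inversions: 4 + 4 + 4 + 0 = 12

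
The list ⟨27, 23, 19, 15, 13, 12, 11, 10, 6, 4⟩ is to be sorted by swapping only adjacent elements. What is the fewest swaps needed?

The minimum number of adjacent swaps to sort an array equals its inversion count, since every such swap removes exactly one inversion.
Count inversions — for each element, later elements that are smaller:
27: 23, 19, 15, 13, 12, 11, 10, 6, 4 → 9
23: 19, 15, 13, 12, 11, 10, 6, 4 → 8
19: 15, 13, 12, 11, 10, 6, 4 → 7
15: 13, 12, 11, 10, 6, 4 → 6
13: 12, 11, 10, 6, 4 → 5
12: 11, 10, 6, 4 → 4
11: 10, 6, 4 → 3
10: 6, 4 → 2
6: 4 → 1
4: none → 0
Total inversions: 9 + 8 + 7 + 6 + 5 + 4 + 3 + 2 + 1 + 0 = 45

45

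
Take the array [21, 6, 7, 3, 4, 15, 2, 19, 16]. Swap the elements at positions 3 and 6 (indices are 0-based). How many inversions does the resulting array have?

Positions 3 and 6 hold 3 and 2; after swapping, the array is [21, 6, 7, 2, 4, 15, 3, 19, 16].
Sweep left to right; for each value list the smaller values that follow it:
21: 8
6: 3
7: 3
2: 0
4: 1
15: 1
3: 0
19: 1
16: 0
Sum: 8 + 3 + 3 + 0 + 1 + 1 + 0 + 1 + 0 = 17

17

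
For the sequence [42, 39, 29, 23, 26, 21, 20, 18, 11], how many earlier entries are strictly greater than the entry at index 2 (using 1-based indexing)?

1 such element

The element at index 2 is 39.
Elements before it: 42
Those larger than 39: 42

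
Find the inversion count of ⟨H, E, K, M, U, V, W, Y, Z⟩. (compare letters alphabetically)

1 inversion

For each element, count later entries that are smaller:
H: 1
E: 0
K: 0
M: 0
U: 0
V: 0
W: 0
Y: 0
Z: 0
Sum: 1 + 0 + 0 + 0 + 0 + 0 + 0 + 0 + 0 = 1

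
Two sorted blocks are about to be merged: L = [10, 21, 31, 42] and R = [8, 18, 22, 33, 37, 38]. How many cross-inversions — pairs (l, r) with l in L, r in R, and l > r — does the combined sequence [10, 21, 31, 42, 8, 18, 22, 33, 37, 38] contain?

12

Count, for every r in R, how many entries of L exceed r:
r = 8: 10, 21, 31, 42 → 4
r = 18: 21, 31, 42 → 3
r = 22: 31, 42 → 2
r = 33: 42 → 1
r = 37: 42 → 1
r = 38: 42 → 1
Cross-inversions: 4 + 3 + 2 + 1 + 1 + 1 = 12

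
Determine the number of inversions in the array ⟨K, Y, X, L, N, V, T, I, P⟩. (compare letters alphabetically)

21

For each element, count later entries that are smaller:
K → I → 1
Y → X, L, N, V, T, I, P → 7
X → L, N, V, T, I, P → 6
L → I → 1
N → I → 1
V → T, I, P → 3
T → I, P → 2
I → none → 0
P → none → 0
Sum: 1 + 7 + 6 + 1 + 1 + 3 + 2 + 0 + 0 = 21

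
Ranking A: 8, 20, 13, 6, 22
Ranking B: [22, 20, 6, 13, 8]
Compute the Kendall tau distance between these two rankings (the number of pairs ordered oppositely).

8

Assign each item its position (1..5) in the first ordering, then rewrite the second ordering as that position sequence:
positions: 8→1, 20→2, 13→3, 6→4, 22→5
second ordering as positions: [5, 2, 4, 3, 1]
Discordant pairs = inversions in this position sequence.
5: 2, 4, 3, 1 → 4
2: 1 → 1
4: 3, 1 → 2
3: 1 → 1
1: 0
Total: 4 + 1 + 2 + 1 + 0 = 8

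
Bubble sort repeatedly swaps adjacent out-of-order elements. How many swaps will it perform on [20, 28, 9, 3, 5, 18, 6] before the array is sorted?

Minimum adjacent swaps = number of inversions (each swap of adjacent out-of-order elements removes one inversion and no swap can remove more).
Count inversions — for each element, later elements that are smaller:
20: 9, 3, 5, 18, 6 → 5
28: 9, 3, 5, 18, 6 → 5
9: 3, 5, 6 → 3
3: none → 0
5: none → 0
18: 6 → 1
6: none → 0
Total inversions: 5 + 5 + 3 + 0 + 0 + 1 + 0 = 14

14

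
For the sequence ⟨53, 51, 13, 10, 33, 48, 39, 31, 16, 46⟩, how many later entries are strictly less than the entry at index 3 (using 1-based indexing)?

The element at index 3 is 13.
Elements after it: 10, 33, 48, 39, 31, 16, 46
Those smaller than 13: 10

1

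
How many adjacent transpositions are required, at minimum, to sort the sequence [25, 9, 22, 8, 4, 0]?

14 swaps

The minimum number of adjacent swaps to sort an array equals its inversion count, since every such swap removes exactly one inversion.
Count inversions — for each element, later elements that are smaller:
25: 9, 22, 8, 4, 0 → 5
9: 8, 4, 0 → 3
22: 8, 4, 0 → 3
8: 4, 0 → 2
4: 0 → 1
0: none → 0
Total inversions: 5 + 3 + 3 + 2 + 1 + 0 = 14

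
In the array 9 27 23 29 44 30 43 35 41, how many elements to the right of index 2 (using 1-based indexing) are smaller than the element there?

The element at index 2 is 27.
Elements after it: 23, 29, 44, 30, 43, 35, 41
Those smaller than 27: 23

1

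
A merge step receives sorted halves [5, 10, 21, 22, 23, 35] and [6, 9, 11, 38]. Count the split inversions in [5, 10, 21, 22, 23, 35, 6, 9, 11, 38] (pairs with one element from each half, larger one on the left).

14 split inversions

Count, for every r in R, how many entries of L exceed r:
r = 6: 10, 21, 22, 23, 35 → 5
r = 9: 10, 21, 22, 23, 35 → 5
r = 11: 21, 22, 23, 35 → 4
r = 38: none → 0
Cross-inversions: 5 + 5 + 4 + 0 = 14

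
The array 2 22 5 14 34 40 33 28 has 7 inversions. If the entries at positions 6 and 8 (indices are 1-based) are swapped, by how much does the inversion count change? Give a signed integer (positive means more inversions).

-3

Positions 6 and 8 hold 40 and 28; after swapping, the array is [2, 22, 5, 14, 34, 28, 33, 40].
For each element, count later entries that are smaller:
2: 0
22: 2
5: 0
14: 0
34: 2
28: 0
33: 0
40: 0
Sum: 0 + 2 + 0 + 0 + 2 + 0 + 0 + 0 = 4
Change: 4 − 7 = -3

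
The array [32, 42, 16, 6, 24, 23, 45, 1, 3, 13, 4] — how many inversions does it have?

Element-by-element contributions:
32 → 16, 6, 24, 23, 1, 3, 13, 4 → 8
42 → 16, 6, 24, 23, 1, 3, 13, 4 → 8
16 → 6, 1, 3, 13, 4 → 5
6 → 1, 3, 4 → 3
24 → 23, 1, 3, 13, 4 → 5
23 → 1, 3, 13, 4 → 4
45 → 1, 3, 13, 4 → 4
1 → none → 0
3 → none → 0
13 → 4 → 1
4 → none → 0
Sum: 8 + 8 + 5 + 3 + 5 + 4 + 4 + 0 + 0 + 1 + 0 = 38

38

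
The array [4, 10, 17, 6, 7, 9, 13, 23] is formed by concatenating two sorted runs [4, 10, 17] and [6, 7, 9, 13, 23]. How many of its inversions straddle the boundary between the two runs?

7

Take each right-half value and tally the left-half values above it:
r = 6: 10, 17 → 2
r = 7: 10, 17 → 2
r = 9: 10, 17 → 2
r = 13: 17 → 1
r = 23: none → 0
Cross-inversions: 2 + 2 + 2 + 1 + 0 = 7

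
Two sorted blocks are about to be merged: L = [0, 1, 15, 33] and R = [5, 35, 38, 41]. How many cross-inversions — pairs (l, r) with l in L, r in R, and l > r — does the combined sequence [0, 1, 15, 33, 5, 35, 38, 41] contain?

There are 2 cross-inversions.

For each element r of the right run, count left-run elements greater than r:
r = 5: 15, 33 → 2
r = 35: none → 0
r = 38: none → 0
r = 41: none → 0
Cross-inversions: 2 + 0 + 0 + 0 = 2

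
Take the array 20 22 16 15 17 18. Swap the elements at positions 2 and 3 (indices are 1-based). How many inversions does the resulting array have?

Inversions: 8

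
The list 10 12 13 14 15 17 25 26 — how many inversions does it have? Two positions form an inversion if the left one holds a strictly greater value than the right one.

0 inversions

For each element, count later entries that are smaller:
10 → none → 0
12 → none → 0
13 → none → 0
14 → none → 0
15 → none → 0
17 → none → 0
25 → none → 0
26 → none → 0
Sum: 0 + 0 + 0 + 0 + 0 + 0 + 0 + 0 = 0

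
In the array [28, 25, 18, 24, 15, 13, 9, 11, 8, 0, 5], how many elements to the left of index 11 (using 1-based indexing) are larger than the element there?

9 such elements

The element at index 11 is 5.
Elements before it: 28, 25, 18, 24, 15, 13, 9, 11, 8, 0
Those larger than 5: 28, 25, 18, 24, 15, 13, 9, 11, 8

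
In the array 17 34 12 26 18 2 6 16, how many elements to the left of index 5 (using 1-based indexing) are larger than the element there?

2

The element at index 5 is 18.
Elements before it: 17, 34, 12, 26
Those larger than 18: 34, 26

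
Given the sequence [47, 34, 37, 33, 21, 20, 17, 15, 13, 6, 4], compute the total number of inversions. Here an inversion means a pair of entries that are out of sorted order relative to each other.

Sweep left to right; for each value list the smaller values that follow it:
47 → 34, 37, 33, 21, 20, 17, 15, 13, 6, 4 → 10
34 → 33, 21, 20, 17, 15, 13, 6, 4 → 8
37 → 33, 21, 20, 17, 15, 13, 6, 4 → 8
33 → 21, 20, 17, 15, 13, 6, 4 → 7
21 → 20, 17, 15, 13, 6, 4 → 6
20 → 17, 15, 13, 6, 4 → 5
17 → 15, 13, 6, 4 → 4
15 → 13, 6, 4 → 3
13 → 6, 4 → 2
6 → 4 → 1
4 → none → 0
Sum: 10 + 8 + 8 + 7 + 6 + 5 + 4 + 3 + 2 + 1 + 0 = 54

54 inversions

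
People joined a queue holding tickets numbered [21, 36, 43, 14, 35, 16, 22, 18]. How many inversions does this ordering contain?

Count, for each position, how many later elements it exceeds:
21: 3
36: 5
43: 5
14: 0
35: 3
16: 0
22: 1
18: 0
Sum: 3 + 5 + 5 + 0 + 3 + 0 + 1 + 0 = 17

17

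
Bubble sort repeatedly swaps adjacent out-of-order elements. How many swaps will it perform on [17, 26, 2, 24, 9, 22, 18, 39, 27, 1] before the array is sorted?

Each adjacent swap fixes exactly one inversion, so the minimum swap count equals the number of inversions.
Count inversions — for each element, later elements that are smaller:
17: 2, 9, 1 → 3
26: 2, 24, 9, 22, 18, 1 → 6
2: 1 → 1
24: 9, 22, 18, 1 → 4
9: 1 → 1
22: 18, 1 → 2
18: 1 → 1
39: 27, 1 → 2
27: 1 → 1
1: none → 0
Total inversions: 3 + 6 + 1 + 4 + 1 + 2 + 1 + 2 + 1 + 0 = 21

21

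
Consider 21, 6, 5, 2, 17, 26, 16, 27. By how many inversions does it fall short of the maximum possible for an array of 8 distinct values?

Maximum inversions for 8 distinct elements is C(8, 2) = 8·7/2 = 28.
Current inversions — for each element, count later smaller elements:
21: 5
6: 2
5: 1
2: 0
17: 1
26: 1
16: 0
27: 0
Current total: 5 + 2 + 1 + 0 + 1 + 1 + 0 + 0 = 10
Shortfall: 28 − 10 = 18

18 inversions short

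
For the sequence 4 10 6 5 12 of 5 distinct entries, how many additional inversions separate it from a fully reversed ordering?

7 inversions short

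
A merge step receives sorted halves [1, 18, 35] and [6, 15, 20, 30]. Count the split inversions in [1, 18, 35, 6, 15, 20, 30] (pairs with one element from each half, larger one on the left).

Split inversions: 6

Take each right-half value and tally the left-half values above it:
r = 6: 18, 35 → 2
r = 15: 18, 35 → 2
r = 20: 35 → 1
r = 30: 35 → 1
Cross-inversions: 2 + 2 + 1 + 1 = 6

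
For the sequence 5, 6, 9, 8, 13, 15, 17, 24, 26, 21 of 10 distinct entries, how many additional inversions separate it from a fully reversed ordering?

42 inversions short

Maximum inversions for 10 distinct elements is C(10, 2) = 10·9/2 = 45.
Current inversions — for each element, count later smaller elements:
5: 0
6: 0
9: 1
8: 0
13: 0
15: 0
17: 0
24: 1
26: 1
21: 0
Current total: 0 + 0 + 1 + 0 + 0 + 0 + 0 + 1 + 1 + 0 = 3
Shortfall: 45 − 3 = 42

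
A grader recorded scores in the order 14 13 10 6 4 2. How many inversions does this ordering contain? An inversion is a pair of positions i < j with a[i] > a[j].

For each element, count later entries that are smaller:
14 → 13, 10, 6, 4, 2 → 5
13 → 10, 6, 4, 2 → 4
10 → 6, 4, 2 → 3
6 → 4, 2 → 2
4 → 2 → 1
2 → none → 0
Sum: 5 + 4 + 3 + 2 + 1 + 0 = 15

There are 15 out-of-order pairs.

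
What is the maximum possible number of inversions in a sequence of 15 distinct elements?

A reversed (strictly descending) arrangement makes every pair an inversion, giving C(15, 2) inversions.
C(15, 2) = 15·14/2 = 105

105 inversions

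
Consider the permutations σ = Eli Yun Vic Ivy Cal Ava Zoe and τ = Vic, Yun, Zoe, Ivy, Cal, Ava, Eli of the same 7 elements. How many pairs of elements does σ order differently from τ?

There are 10 discordant pairs.

Assign each item its position (1..7) in the first ordering, then rewrite the second ordering as that position sequence:
positions: Eli→1, Yun→2, Vic→3, Ivy→4, Cal→5, Ava→6, Zoe→7
second ordering as positions: [3, 2, 7, 4, 5, 6, 1]
Discordant pairs = inversions in this position sequence.
3: 2, 1 → 2
2: 1 → 1
7: 4, 5, 6, 1 → 4
4: 1 → 1
5: 1 → 1
6: 1 → 1
1: 0
Total: 2 + 1 + 4 + 1 + 1 + 1 + 0 = 10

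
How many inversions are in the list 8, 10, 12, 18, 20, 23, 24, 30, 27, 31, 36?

1 inversion

Element-by-element contributions:
8 → none → 0
10 → none → 0
12 → none → 0
18 → none → 0
20 → none → 0
23 → none → 0
24 → none → 0
30 → 27 → 1
27 → none → 0
31 → none → 0
36 → none → 0
Sum: 0 + 0 + 0 + 0 + 0 + 0 + 0 + 1 + 0 + 0 + 0 = 1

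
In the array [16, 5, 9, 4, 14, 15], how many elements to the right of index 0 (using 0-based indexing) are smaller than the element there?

The element at index 0 is 16.
Elements after it: 5, 9, 4, 14, 15
Those smaller than 16: 5, 9, 4, 14, 15

5 such elements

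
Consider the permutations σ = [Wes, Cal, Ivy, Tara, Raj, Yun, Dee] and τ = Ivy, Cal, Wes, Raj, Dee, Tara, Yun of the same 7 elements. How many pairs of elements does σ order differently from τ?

Assign each item its position (1..7) in the first ordering, then rewrite the second ordering as that position sequence:
positions: Wes→1, Cal→2, Ivy→3, Tara→4, Raj→5, Yun→6, Dee→7
second ordering as positions: [3, 2, 1, 5, 7, 4, 6]
Discordant pairs = inversions in this position sequence.
3: 2, 1 → 2
2: 1 → 1
1: 0
5: 4 → 1
7: 4, 6 → 2
4: 0
6: 0
Total: 2 + 1 + 0 + 1 + 2 + 0 + 0 = 6

There are 6 discordant pairs.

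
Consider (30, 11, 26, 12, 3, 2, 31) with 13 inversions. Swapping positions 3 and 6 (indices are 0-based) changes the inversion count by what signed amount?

+1

Positions 3 and 6 hold 12 and 31; after swapping, the array is [30, 11, 26, 31, 3, 2, 12].
For each element, count later entries that are smaller:
30 → 11, 26, 3, 2, 12 → 5
11 → 3, 2 → 2
26 → 3, 2, 12 → 3
31 → 3, 2, 12 → 3
3 → 2 → 1
2 → none → 0
12 → none → 0
Sum: 5 + 2 + 3 + 3 + 1 + 0 + 0 = 14
Change: 14 − 13 = +1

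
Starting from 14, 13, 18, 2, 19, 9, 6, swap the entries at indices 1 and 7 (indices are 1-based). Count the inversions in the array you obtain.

Positions 1 and 7 hold 14 and 6; after swapping, the array is [6, 13, 18, 2, 19, 9, 14].
Element-by-element contributions:
6 → 2 → 1
13 → 2, 9 → 2
18 → 2, 9, 14 → 3
2 → none → 0
19 → 9, 14 → 2
9 → none → 0
14 → none → 0
Sum: 1 + 2 + 3 + 0 + 2 + 0 + 0 = 8

8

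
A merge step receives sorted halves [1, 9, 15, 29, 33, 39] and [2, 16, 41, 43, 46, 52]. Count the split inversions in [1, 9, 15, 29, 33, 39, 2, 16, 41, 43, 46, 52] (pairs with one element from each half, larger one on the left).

8

Take each right-half value and tally the left-half values above it:
r = 2: 9, 15, 29, 33, 39 → 5
r = 16: 29, 33, 39 → 3
r = 41: none → 0
r = 43: none → 0
r = 46: none → 0
r = 52: none → 0
Cross-inversions: 5 + 3 + 0 + 0 + 0 + 0 = 8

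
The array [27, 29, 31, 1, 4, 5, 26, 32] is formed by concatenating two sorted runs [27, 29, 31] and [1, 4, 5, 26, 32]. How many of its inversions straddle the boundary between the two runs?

12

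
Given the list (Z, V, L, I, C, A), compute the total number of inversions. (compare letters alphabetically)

Count, for each position, how many later elements it exceeds:
Z: 5
V: 4
L: 3
I: 2
C: 1
A: 0
Sum: 5 + 4 + 3 + 2 + 1 + 0 = 15

15 inversions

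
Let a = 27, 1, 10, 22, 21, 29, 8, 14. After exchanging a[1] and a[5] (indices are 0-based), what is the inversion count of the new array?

Positions 1 and 5 hold 1 and 29; after swapping, the array is [27, 29, 10, 22, 21, 1, 8, 14].
For each element, count later entries that are smaller:
27 → 10, 22, 21, 1, 8, 14 → 6
29 → 10, 22, 21, 1, 8, 14 → 6
10 → 1, 8 → 2
22 → 21, 1, 8, 14 → 4
21 → 1, 8, 14 → 3
1 → none → 0
8 → none → 0
14 → none → 0
Sum: 6 + 6 + 2 + 4 + 3 + 0 + 0 + 0 = 21

Inversions: 21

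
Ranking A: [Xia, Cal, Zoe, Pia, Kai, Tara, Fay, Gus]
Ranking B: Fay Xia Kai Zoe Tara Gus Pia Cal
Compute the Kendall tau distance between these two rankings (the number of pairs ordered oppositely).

15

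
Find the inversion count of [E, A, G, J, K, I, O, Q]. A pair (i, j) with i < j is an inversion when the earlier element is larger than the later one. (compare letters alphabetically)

3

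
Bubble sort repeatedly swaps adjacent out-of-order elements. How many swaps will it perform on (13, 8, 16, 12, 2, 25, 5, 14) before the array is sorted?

14

Each adjacent swap fixes exactly one inversion, so the minimum swap count equals the number of inversions.
Count inversions — for each element, later elements that are smaller:
13: 8, 12, 2, 5 → 4
8: 2, 5 → 2
16: 12, 2, 5, 14 → 4
12: 2, 5 → 2
2: none → 0
25: 5, 14 → 2
5: none → 0
14: none → 0
Total inversions: 4 + 2 + 4 + 2 + 0 + 2 + 0 + 0 = 14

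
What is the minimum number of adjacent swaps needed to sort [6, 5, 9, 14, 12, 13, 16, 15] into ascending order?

Adjacent swaps: 4

Minimum adjacent swaps = number of inversions (each swap of adjacent out-of-order elements removes one inversion and no swap can remove more).
Count inversions — for each element, later elements that are smaller:
6: 5 → 1
5: none → 0
9: none → 0
14: 12, 13 → 2
12: none → 0
13: none → 0
16: 15 → 1
15: none → 0
Total inversions: 1 + 0 + 0 + 2 + 0 + 0 + 1 + 0 = 4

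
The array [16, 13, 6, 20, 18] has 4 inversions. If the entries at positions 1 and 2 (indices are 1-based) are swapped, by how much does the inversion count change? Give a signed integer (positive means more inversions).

Positions 1 and 2 hold 16 and 13; after swapping, the array is [13, 16, 6, 20, 18].
Sweep left to right; for each value list the smaller values that follow it:
13: 1
16: 1
6: 0
20: 1
18: 0
Sum: 1 + 1 + 0 + 1 + 0 = 3
Change: 3 − 4 = -1

-1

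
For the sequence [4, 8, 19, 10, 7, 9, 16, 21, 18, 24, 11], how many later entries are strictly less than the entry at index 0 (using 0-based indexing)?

The element at index 0 is 4.
Elements after it: 8, 19, 10, 7, 9, 16, 21, 18, 24, 11
None of them are smaller than 4.

0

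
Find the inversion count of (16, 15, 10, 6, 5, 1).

15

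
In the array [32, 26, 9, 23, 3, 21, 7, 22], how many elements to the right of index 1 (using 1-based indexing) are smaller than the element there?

The element at index 1 is 32.
Elements after it: 26, 9, 23, 3, 21, 7, 22
Those smaller than 32: 26, 9, 23, 3, 21, 7, 22

7 such elements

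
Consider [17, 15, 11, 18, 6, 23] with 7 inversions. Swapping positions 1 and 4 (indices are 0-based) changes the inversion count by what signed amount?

Positions 1 and 4 hold 15 and 6; after swapping, the array is [17, 6, 11, 18, 15, 23].
Element-by-element contributions:
17 → 6, 11, 15 → 3
6 → none → 0
11 → none → 0
18 → 15 → 1
15 → none → 0
23 → none → 0
Sum: 3 + 0 + 0 + 1 + 0 + 0 = 4
Change: 4 − 7 = -3

-3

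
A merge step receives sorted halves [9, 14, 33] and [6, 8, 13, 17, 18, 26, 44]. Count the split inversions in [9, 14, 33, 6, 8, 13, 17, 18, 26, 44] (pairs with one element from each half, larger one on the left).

11

Count, for every r in R, how many entries of L exceed r:
r = 6: 9, 14, 33 → 3
r = 8: 9, 14, 33 → 3
r = 13: 14, 33 → 2
r = 17: 33 → 1
r = 18: 33 → 1
r = 26: 33 → 1
r = 44: none → 0
Cross-inversions: 3 + 3 + 2 + 1 + 1 + 1 + 0 = 11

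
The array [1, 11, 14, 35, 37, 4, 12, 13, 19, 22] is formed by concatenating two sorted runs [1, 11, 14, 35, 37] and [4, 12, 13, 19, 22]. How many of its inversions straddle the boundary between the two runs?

For each element r of the right run, count left-run elements greater than r:
r = 4: 11, 14, 35, 37 → 4
r = 12: 14, 35, 37 → 3
r = 13: 14, 35, 37 → 3
r = 19: 35, 37 → 2
r = 22: 35, 37 → 2
Cross-inversions: 4 + 3 + 3 + 2 + 2 = 14

There are 14 split inversions.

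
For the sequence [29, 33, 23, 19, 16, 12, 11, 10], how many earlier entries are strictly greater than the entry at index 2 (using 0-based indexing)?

2 such elements

The element at index 2 is 23.
Elements before it: 29, 33
Those larger than 23: 29, 33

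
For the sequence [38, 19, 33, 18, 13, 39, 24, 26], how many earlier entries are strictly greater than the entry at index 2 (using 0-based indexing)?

The element at index 2 is 33.
Elements before it: 38, 19
Those larger than 33: 38

1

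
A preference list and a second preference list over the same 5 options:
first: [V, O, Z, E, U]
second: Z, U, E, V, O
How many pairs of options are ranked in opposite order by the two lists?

There are 7 pairs.

Assign each item its position (1..5) in the first ordering, then rewrite the second ordering as that position sequence:
positions: V→1, O→2, Z→3, E→4, U→5
second ordering as positions: [3, 5, 4, 1, 2]
Discordant pairs = inversions in this position sequence.
3: 1, 2 → 2
5: 4, 1, 2 → 3
4: 1, 2 → 2
1: 0
2: 0
Total: 2 + 3 + 2 + 0 + 0 = 7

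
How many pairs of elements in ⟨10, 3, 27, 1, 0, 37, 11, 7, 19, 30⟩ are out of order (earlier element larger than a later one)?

17 inversions

Sweep left to right; for each value list the smaller values that follow it:
10 → 3, 1, 0, 7 → 4
3 → 1, 0 → 2
27 → 1, 0, 11, 7, 19 → 5
1 → 0 → 1
0 → none → 0
37 → 11, 7, 19, 30 → 4
11 → 7 → 1
7 → none → 0
19 → none → 0
30 → none → 0
Sum: 4 + 2 + 5 + 1 + 0 + 4 + 1 + 0 + 0 + 0 = 17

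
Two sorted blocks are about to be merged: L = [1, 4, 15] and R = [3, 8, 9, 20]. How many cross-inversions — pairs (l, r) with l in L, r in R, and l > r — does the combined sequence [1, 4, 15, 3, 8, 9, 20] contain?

Count, for every r in R, how many entries of L exceed r:
r = 3: 4, 15 → 2
r = 8: 15 → 1
r = 9: 15 → 1
r = 20: none → 0
Cross-inversions: 2 + 1 + 1 + 0 = 4

There are 4 cross-inversions.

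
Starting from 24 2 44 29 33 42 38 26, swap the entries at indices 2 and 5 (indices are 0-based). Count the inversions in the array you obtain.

Positions 2 and 5 hold 44 and 42; after swapping, the array is [24, 2, 42, 29, 33, 44, 38, 26].
Element-by-element contributions:
24: 1
2: 0
42: 4
29: 1
33: 1
44: 2
38: 1
26: 0
Sum: 1 + 0 + 4 + 1 + 1 + 2 + 1 + 0 = 10

10 inversions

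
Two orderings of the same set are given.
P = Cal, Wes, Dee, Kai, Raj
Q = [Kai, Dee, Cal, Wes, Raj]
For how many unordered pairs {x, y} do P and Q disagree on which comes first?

Assign each item its position (1..5) in the first ordering, then rewrite the second ordering as that position sequence:
positions: Cal→1, Wes→2, Dee→3, Kai→4, Raj→5
second ordering as positions: [4, 3, 1, 2, 5]
Discordant pairs = inversions in this position sequence.
4: 3, 1, 2 → 3
3: 1, 2 → 2
1: 0
2: 0
5: 0
Total: 3 + 2 + 0 + 0 + 0 = 5

5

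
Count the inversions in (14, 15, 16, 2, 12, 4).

There are 10 out-of-order pairs.

Count, for each position, how many later elements it exceeds:
14 → 2, 12, 4 → 3
15 → 2, 12, 4 → 3
16 → 2, 12, 4 → 3
2 → none → 0
12 → 4 → 1
4 → none → 0
Sum: 3 + 3 + 3 + 0 + 1 + 0 = 10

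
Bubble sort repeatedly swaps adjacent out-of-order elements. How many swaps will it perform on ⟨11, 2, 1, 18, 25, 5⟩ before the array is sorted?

There are 6 adjacent swaps.

The minimum number of adjacent swaps to sort an array equals its inversion count, since every such swap removes exactly one inversion.
Count inversions — for each element, later elements that are smaller:
11: 2, 1, 5 → 3
2: 1 → 1
1: none → 0
18: 5 → 1
25: 5 → 1
5: none → 0
Total inversions: 3 + 1 + 0 + 1 + 1 + 0 = 6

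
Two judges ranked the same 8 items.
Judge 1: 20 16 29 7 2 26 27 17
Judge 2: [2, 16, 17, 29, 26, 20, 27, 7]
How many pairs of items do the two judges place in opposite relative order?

14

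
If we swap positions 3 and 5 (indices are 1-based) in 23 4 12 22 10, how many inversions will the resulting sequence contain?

5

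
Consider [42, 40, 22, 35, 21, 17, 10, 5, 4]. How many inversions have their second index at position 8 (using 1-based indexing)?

7

The element at index 8 is 5.
Elements before it: 42, 40, 22, 35, 21, 17, 10
Those larger than 5: 42, 40, 22, 35, 21, 17, 10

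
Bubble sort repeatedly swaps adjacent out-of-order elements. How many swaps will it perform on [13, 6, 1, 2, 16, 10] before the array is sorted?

Minimum adjacent swaps = number of inversions (each swap of adjacent out-of-order elements removes one inversion and no swap can remove more).
Count inversions — for each element, later elements that are smaller:
13: 6, 1, 2, 10 → 4
6: 1, 2 → 2
1: none → 0
2: none → 0
16: 10 → 1
10: none → 0
Total inversions: 4 + 2 + 0 + 0 + 1 + 0 = 7

7 adjacent swaps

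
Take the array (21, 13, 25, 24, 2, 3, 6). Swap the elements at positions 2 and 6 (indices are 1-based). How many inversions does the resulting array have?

Positions 2 and 6 hold 13 and 3; after swapping, the array is [21, 3, 25, 24, 2, 13, 6].
For each element, count later entries that are smaller:
21 → 3, 2, 13, 6 → 4
3 → 2 → 1
25 → 24, 2, 13, 6 → 4
24 → 2, 13, 6 → 3
2 → none → 0
13 → 6 → 1
6 → none → 0
Sum: 4 + 1 + 4 + 3 + 0 + 1 + 0 = 13

There are 13 inversions.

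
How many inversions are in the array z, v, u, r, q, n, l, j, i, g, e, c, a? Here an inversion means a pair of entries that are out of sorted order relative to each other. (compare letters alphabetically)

78

Sweep left to right; for each value list the smaller values that follow it:
z → v, u, r, q, n, l, j, i, g, e, c, a → 12
v → u, r, q, n, l, j, i, g, e, c, a → 11
u → r, q, n, l, j, i, g, e, c, a → 10
r → q, n, l, j, i, g, e, c, a → 9
q → n, l, j, i, g, e, c, a → 8
n → l, j, i, g, e, c, a → 7
l → j, i, g, e, c, a → 6
j → i, g, e, c, a → 5
i → g, e, c, a → 4
g → e, c, a → 3
e → c, a → 2
c → a → 1
a → none → 0
Sum: 12 + 11 + 10 + 9 + 8 + 7 + 6 + 5 + 4 + 3 + 2 + 1 + 0 = 78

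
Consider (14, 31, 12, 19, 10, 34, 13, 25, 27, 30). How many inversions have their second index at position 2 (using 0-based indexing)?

2 such elements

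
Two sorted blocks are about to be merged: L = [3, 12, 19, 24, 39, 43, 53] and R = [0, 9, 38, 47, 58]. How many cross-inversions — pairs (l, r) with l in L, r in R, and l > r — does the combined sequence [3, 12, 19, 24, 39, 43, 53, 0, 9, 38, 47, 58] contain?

17

For each element r of the right run, count left-run elements greater than r:
r = 0: 3, 12, 19, 24, 39, 43, 53 → 7
r = 9: 12, 19, 24, 39, 43, 53 → 6
r = 38: 39, 43, 53 → 3
r = 47: 53 → 1
r = 58: none → 0
Cross-inversions: 7 + 6 + 3 + 1 + 0 = 17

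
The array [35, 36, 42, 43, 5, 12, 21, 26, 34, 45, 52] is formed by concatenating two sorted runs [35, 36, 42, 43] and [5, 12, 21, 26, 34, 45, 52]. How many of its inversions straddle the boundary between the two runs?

Take each right-half value and tally the left-half values above it:
r = 5: 35, 36, 42, 43 → 4
r = 12: 35, 36, 42, 43 → 4
r = 21: 35, 36, 42, 43 → 4
r = 26: 35, 36, 42, 43 → 4
r = 34: 35, 36, 42, 43 → 4
r = 45: none → 0
r = 52: none → 0
Cross-inversions: 4 + 4 + 4 + 4 + 4 + 0 + 0 = 20

20 split inversions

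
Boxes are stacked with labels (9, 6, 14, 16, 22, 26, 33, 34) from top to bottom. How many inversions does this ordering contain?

1 out-of-order pair

Element-by-element contributions:
9 → 6 → 1
6 → none → 0
14 → none → 0
16 → none → 0
22 → none → 0
26 → none → 0
33 → none → 0
34 → none → 0
Sum: 1 + 0 + 0 + 0 + 0 + 0 + 0 + 0 = 1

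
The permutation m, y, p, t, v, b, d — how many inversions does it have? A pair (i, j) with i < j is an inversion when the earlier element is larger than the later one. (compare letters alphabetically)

Element-by-element contributions:
m: 2
y: 5
p: 2
t: 2
v: 2
b: 0
d: 0
Sum: 2 + 5 + 2 + 2 + 2 + 0 + 0 = 13

13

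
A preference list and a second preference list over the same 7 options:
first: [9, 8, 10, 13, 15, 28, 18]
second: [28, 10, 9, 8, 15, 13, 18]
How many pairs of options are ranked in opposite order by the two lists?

8 pairs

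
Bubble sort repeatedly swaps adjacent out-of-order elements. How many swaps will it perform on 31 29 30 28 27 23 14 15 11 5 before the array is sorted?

43

Minimum adjacent swaps = number of inversions (each swap of adjacent out-of-order elements removes one inversion and no swap can remove more).
Count inversions — for each element, later elements that are smaller:
31: 29, 30, 28, 27, 23, 14, 15, 11, 5 → 9
29: 28, 27, 23, 14, 15, 11, 5 → 7
30: 28, 27, 23, 14, 15, 11, 5 → 7
28: 27, 23, 14, 15, 11, 5 → 6
27: 23, 14, 15, 11, 5 → 5
23: 14, 15, 11, 5 → 4
14: 11, 5 → 2
15: 11, 5 → 2
11: 5 → 1
5: none → 0
Total inversions: 9 + 7 + 7 + 6 + 5 + 4 + 2 + 2 + 1 + 0 = 43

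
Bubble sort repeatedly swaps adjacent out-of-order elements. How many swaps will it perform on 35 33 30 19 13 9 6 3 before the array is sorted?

Minimum adjacent swaps = number of inversions (each swap of adjacent out-of-order elements removes one inversion and no swap can remove more).
Count inversions — for each element, later elements that are smaller:
35: 33, 30, 19, 13, 9, 6, 3 → 7
33: 30, 19, 13, 9, 6, 3 → 6
30: 19, 13, 9, 6, 3 → 5
19: 13, 9, 6, 3 → 4
13: 9, 6, 3 → 3
9: 6, 3 → 2
6: 3 → 1
3: none → 0
Total inversions: 7 + 6 + 5 + 4 + 3 + 2 + 1 + 0 = 28

There are 28 swaps.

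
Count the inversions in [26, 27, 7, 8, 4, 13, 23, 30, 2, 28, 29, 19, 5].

38 inversions

Sweep left to right; for each value list the smaller values that follow it:
26: 8
27: 8
7: 3
8: 3
4: 1
13: 2
23: 3
30: 5
2: 0
28: 2
29: 2
19: 1
5: 0
Sum: 8 + 8 + 3 + 3 + 1 + 2 + 3 + 5 + 0 + 2 + 2 + 1 + 0 = 38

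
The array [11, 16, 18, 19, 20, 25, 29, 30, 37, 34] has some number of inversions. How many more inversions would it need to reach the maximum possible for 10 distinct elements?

44

Maximum inversions for 10 distinct elements is C(10, 2) = 10·9/2 = 45.
Current inversions — for each element, count later smaller elements:
11: 0
16: 0
18: 0
19: 0
20: 0
25: 0
29: 0
30: 0
37: 1
34: 0
Current total: 0 + 0 + 0 + 0 + 0 + 0 + 0 + 0 + 1 + 0 = 1
Shortfall: 45 − 1 = 44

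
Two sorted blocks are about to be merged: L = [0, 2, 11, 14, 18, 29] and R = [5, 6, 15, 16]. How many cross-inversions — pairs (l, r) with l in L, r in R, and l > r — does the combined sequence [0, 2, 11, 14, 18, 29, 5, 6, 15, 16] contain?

12 cross-inversions

Take each right-half value and tally the left-half values above it:
r = 5: 11, 14, 18, 29 → 4
r = 6: 11, 14, 18, 29 → 4
r = 15: 18, 29 → 2
r = 16: 18, 29 → 2
Cross-inversions: 4 + 4 + 2 + 2 = 12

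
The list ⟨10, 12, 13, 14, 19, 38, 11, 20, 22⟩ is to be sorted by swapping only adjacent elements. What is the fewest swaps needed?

Each adjacent swap fixes exactly one inversion, so the minimum swap count equals the number of inversions.
Count inversions — for each element, later elements that are smaller:
10: none → 0
12: 11 → 1
13: 11 → 1
14: 11 → 1
19: 11 → 1
38: 11, 20, 22 → 3
11: none → 0
20: none → 0
22: none → 0
Total inversions: 0 + 1 + 1 + 1 + 1 + 3 + 0 + 0 + 0 = 7

7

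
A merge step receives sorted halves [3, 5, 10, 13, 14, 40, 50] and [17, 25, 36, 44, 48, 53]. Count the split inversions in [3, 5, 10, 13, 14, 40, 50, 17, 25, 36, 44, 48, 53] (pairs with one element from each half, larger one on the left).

8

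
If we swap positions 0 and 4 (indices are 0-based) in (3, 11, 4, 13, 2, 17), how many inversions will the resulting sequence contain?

4

Positions 0 and 4 hold 3 and 2; after swapping, the array is [2, 11, 4, 13, 3, 17].
Count, for each position, how many later elements it exceeds:
2 → none → 0
11 → 4, 3 → 2
4 → 3 → 1
13 → 3 → 1
3 → none → 0
17 → none → 0
Sum: 0 + 2 + 1 + 1 + 0 + 0 = 4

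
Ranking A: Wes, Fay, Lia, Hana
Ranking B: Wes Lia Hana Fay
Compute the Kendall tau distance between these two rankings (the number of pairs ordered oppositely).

Assign each item its position (1..4) in the first ordering, then rewrite the second ordering as that position sequence:
positions: Wes→1, Fay→2, Lia→3, Hana→4
second ordering as positions: [1, 3, 4, 2]
Discordant pairs = inversions in this position sequence.
1: 0
3: 2 → 1
4: 2 → 1
2: 0
Total: 0 + 1 + 1 + 0 = 2

2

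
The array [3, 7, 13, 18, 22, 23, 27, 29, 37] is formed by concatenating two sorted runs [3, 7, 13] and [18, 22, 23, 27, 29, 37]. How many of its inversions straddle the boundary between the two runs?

0

For each element r of the right run, count left-run elements greater than r:
r = 18: none → 0
r = 22: none → 0
r = 23: none → 0
r = 27: none → 0
r = 29: none → 0
r = 37: none → 0
Cross-inversions: 0 + 0 + 0 + 0 + 0 + 0 = 0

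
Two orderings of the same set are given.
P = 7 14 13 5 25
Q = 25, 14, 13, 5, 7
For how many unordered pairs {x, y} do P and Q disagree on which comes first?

7

Assign each item its position (1..5) in the first ordering, then rewrite the second ordering as that position sequence:
positions: 7→1, 14→2, 13→3, 5→4, 25→5
second ordering as positions: [5, 2, 3, 4, 1]
Discordant pairs = inversions in this position sequence.
5: 2, 3, 4, 1 → 4
2: 1 → 1
3: 1 → 1
4: 1 → 1
1: 0
Total: 4 + 1 + 1 + 1 + 0 = 7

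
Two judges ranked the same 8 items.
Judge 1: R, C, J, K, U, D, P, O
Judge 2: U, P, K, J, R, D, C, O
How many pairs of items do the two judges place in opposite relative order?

15

Assign each item its position (1..8) in the first ordering, then rewrite the second ordering as that position sequence:
positions: R→1, C→2, J→3, K→4, U→5, D→6, P→7, O→8
second ordering as positions: [5, 7, 4, 3, 1, 6, 2, 8]
Discordant pairs = inversions in this position sequence.
5: 4, 3, 1, 2 → 4
7: 4, 3, 1, 6, 2 → 5
4: 3, 1, 2 → 3
3: 1, 2 → 2
1: 0
6: 2 → 1
2: 0
8: 0
Total: 4 + 5 + 3 + 2 + 0 + 1 + 0 + 0 = 15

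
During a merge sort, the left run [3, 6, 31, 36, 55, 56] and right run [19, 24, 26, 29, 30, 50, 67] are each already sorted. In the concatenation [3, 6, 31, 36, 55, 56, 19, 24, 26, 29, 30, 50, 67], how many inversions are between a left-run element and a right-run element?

22 split inversions

Take each right-half value and tally the left-half values above it:
r = 19: 31, 36, 55, 56 → 4
r = 24: 31, 36, 55, 56 → 4
r = 26: 31, 36, 55, 56 → 4
r = 29: 31, 36, 55, 56 → 4
r = 30: 31, 36, 55, 56 → 4
r = 50: 55, 56 → 2
r = 67: none → 0
Cross-inversions: 4 + 4 + 4 + 4 + 4 + 2 + 0 = 22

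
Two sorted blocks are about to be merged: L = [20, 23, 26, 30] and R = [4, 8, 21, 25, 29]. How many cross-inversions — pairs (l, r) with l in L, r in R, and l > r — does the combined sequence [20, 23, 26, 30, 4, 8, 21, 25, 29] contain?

Take each right-half value and tally the left-half values above it:
r = 4: 20, 23, 26, 30 → 4
r = 8: 20, 23, 26, 30 → 4
r = 21: 23, 26, 30 → 3
r = 25: 26, 30 → 2
r = 29: 30 → 1
Cross-inversions: 4 + 4 + 3 + 2 + 1 = 14

14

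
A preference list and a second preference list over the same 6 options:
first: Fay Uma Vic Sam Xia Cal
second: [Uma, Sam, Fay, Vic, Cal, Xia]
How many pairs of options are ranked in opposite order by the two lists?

4

Assign each item its position (1..6) in the first ordering, then rewrite the second ordering as that position sequence:
positions: Fay→1, Uma→2, Vic→3, Sam→4, Xia→5, Cal→6
second ordering as positions: [2, 4, 1, 3, 6, 5]
Discordant pairs = inversions in this position sequence.
2: 1 → 1
4: 1, 3 → 2
1: 0
3: 0
6: 5 → 1
5: 0
Total: 1 + 2 + 0 + 0 + 1 + 0 = 4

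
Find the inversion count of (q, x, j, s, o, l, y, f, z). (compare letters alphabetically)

Count, for each position, how many later elements it exceeds:
q → j, o, l, f → 4
x → j, s, o, l, f → 5
j → f → 1
s → o, l, f → 3
o → l, f → 2
l → f → 1
y → f → 1
f → none → 0
z → none → 0
Sum: 4 + 5 + 1 + 3 + 2 + 1 + 1 + 0 + 0 = 17

17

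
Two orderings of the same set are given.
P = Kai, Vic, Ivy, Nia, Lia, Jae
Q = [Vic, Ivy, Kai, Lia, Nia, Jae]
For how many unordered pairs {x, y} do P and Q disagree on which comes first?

Assign each item its position (1..6) in the first ordering, then rewrite the second ordering as that position sequence:
positions: Kai→1, Vic→2, Ivy→3, Nia→4, Lia→5, Jae→6
second ordering as positions: [2, 3, 1, 5, 4, 6]
Discordant pairs = inversions in this position sequence.
2: 1 → 1
3: 1 → 1
1: 0
5: 4 → 1
4: 0
6: 0
Total: 1 + 1 + 0 + 1 + 0 + 0 = 3

3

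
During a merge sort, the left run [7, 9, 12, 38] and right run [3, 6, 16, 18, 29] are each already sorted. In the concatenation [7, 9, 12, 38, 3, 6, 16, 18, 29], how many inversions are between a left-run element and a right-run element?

Cross-inversions: 11

Take each right-half value and tally the left-half values above it:
r = 3: 7, 9, 12, 38 → 4
r = 6: 7, 9, 12, 38 → 4
r = 16: 38 → 1
r = 18: 38 → 1
r = 29: 38 → 1
Cross-inversions: 4 + 4 + 1 + 1 + 1 = 11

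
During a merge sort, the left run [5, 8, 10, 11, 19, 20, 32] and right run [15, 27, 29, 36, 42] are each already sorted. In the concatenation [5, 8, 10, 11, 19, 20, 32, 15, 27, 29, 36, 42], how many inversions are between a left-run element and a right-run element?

For each element r of the right run, count left-run elements greater than r:
r = 15: 19, 20, 32 → 3
r = 27: 32 → 1
r = 29: 32 → 1
r = 36: none → 0
r = 42: none → 0
Cross-inversions: 3 + 1 + 1 + 0 + 0 = 5

5 cross-inversions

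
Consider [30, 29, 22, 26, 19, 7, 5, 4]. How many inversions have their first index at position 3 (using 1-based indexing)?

4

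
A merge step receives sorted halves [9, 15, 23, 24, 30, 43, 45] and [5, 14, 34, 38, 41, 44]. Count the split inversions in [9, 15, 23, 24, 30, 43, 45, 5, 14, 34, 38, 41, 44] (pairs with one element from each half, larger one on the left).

For each element r of the right run, count left-run elements greater than r:
r = 5: 9, 15, 23, 24, 30, 43, 45 → 7
r = 14: 15, 23, 24, 30, 43, 45 → 6
r = 34: 43, 45 → 2
r = 38: 43, 45 → 2
r = 41: 43, 45 → 2
r = 44: 45 → 1
Cross-inversions: 7 + 6 + 2 + 2 + 2 + 1 = 20

20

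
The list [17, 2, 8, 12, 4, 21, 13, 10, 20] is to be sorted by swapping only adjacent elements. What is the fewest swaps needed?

13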